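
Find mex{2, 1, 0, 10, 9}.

3

The values 0, 1, 2 are all present; 3 is the first non-negative integer missing from the set.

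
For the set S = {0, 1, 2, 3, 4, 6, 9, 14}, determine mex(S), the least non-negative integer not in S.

The values 0, 1, 2, 3, 4 are all present; 5 is the first non-negative integer missing from the set.

5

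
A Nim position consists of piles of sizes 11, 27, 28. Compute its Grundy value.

12

Compute the nim-sum pairwise:
11 ⊕ 27 = 16
16 ⊕ 28 = 12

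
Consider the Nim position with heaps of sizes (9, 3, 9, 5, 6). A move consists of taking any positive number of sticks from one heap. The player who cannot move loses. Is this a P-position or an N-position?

P-position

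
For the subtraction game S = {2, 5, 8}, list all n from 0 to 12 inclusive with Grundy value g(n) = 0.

0, 1, 4, 7, 10, 11

Compute g(0), g(1), … for moves {2, 5, 8}:
k:     0  1  2  3  4  5  6  7  8  9 10 11 12
g(k):  0  0  1  1  0  2  1  0  2  1  0  0  1
The P-positions (g = 0) in 0..12 are 0, 1, 4, 7, 10, 11.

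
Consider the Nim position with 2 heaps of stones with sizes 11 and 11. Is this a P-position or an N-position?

P-position

Compute the nim-sum pairwise:
11 ⊕ 11 = 0
The nim-sum is 0, so this is a P-position: the player to move is in a losing position under optimal play.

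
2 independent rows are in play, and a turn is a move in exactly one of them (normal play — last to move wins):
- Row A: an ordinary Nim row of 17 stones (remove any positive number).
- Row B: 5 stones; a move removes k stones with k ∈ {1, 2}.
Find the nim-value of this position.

19

Row A is a plain Nim row of size 17, so its Grundy value is 17.
Grundy values for row B (subtraction set {1, 2}):
k:     0  1  2  3  4  5
g(k):  0  1  2  0  1  2
So g(5) = 2.
By the Sprague-Grundy theorem, the Grundy value of a sum of independent games is the XOR of the component values.
Combined value = 17 ⊕ 2 = 19.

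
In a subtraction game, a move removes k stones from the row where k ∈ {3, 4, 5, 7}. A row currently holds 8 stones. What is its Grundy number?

2

Compute g(0), g(1), … for moves {3, 4, 5, 7}:
g(0) = mex{} = 0
g(1) = mex{} = 0
g(2) = mex{} = 0
g(3) = mex{0} = 1
g(4) = mex{0} = 1
g(5) = mex{0} = 1
g(6) = mex{0,1} = 2
g(7) = mex{0,1} = 2
g(8) = mex{0,1} = 2
So g(8) = 2.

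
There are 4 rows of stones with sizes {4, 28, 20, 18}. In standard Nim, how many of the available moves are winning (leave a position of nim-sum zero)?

3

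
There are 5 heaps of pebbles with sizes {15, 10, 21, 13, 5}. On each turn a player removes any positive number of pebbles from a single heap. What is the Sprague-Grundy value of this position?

24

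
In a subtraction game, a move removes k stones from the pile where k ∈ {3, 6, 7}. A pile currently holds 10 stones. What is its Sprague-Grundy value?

0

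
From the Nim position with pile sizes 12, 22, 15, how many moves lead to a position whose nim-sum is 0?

Nim-sum: 12 XOR 22 XOR 15 = 21.
The overall nim-sum is X = 21. A pile of size p has a winning move iff p XOR X < p (reduce it to p XOR X).
  12: 12 XOR 21 = 25 ≥ 12 — no move.
  22: 22 XOR 21 = 3 < 22 — winning move (to 3).
  15: 15 XOR 21 = 26 ≥ 15 — no move.
That gives 1 winning move.

1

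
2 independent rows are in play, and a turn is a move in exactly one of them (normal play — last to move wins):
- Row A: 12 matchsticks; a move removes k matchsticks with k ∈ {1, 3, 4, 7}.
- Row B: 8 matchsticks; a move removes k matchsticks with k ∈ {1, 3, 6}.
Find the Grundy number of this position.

0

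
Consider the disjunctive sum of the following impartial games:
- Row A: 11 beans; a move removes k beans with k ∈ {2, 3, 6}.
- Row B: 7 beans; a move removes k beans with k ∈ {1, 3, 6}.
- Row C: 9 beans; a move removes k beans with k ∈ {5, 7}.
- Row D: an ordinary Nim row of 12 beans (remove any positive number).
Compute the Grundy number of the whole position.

15

Build the Grundy sequence for row A with g(k) = mex{g(k−s) : s ∈ {2, 3, 6}, s ≤ k}:
k:     0  1  2  3  4  5  6  7  8  9 10 11
g(k):  0  0  1  1  2  0  3  1  2  0  0  1
So g(11) = 1.
Build the Grundy sequence for row B with g(k) = mex{g(k−s) : s ∈ {1, 3, 6}, s ≤ k}:
g(0) = mex{} = 0
g(1) = mex{0} = 1
g(2) = mex{1} = 0
g(3) = mex{0} = 1
g(4) = mex{1} = 0
g(5) = mex{0} = 1
g(6) = mex{0,1} = 2
g(7) = mex{0,1,2} = 3
So g(7) = 3.
Grundy values for row C (subtraction set {5, 7}):
k:     0  1  2  3  4  5  6  7  8  9
g(k):  0  0  0  0  0  1  1  1  1  1
So g(9) = 1.
Row D is a plain Nim row of size 12, so its Grundy value is 12.
By the Sprague-Grundy theorem, the Grundy value of a sum of independent games is the XOR of the component values.
Combined value = 1 ⊕ 3 ⊕ 1 ⊕ 12 = 15.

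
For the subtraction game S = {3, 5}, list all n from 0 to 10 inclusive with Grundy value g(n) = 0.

0, 1, 2, 8, 9, 10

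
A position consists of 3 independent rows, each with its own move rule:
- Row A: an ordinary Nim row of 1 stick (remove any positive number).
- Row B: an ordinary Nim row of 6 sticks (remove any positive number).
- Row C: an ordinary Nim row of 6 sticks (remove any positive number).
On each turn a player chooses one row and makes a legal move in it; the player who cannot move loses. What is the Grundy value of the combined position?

1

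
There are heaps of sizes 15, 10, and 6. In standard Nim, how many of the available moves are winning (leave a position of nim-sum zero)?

Nim-sum: 15 ⊕ 10 ⊕ 6 = 3.
The overall nim-sum is X = 3. A heap of size p has a winning move iff p XOR X < p (reduce it to p XOR X).
  15: 15 XOR 3 = 12 < 15 — winning move (to 12).
  10: 10 XOR 3 = 9 < 10 — winning move (to 9).
  6: 6 XOR 3 = 5 < 6 — winning move (to 5).
That gives 3 winning moves.

3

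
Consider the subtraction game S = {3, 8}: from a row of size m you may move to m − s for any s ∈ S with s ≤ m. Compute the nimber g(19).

2

Grundy values for subtraction set {3, 8}:
k:     0  1  2  3  4  5  6  7  8  9 10 11 12 13 14 15 16 17 18 19
g(k):  0  0  0  1  1  1  0  0  2  1  1  0  0  0  1  1  1  0  0  2
So g(19) = 2.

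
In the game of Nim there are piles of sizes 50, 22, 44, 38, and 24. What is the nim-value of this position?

54

Nim-sum: 50 ⊕ 22 ⊕ 44 ⊕ 38 ⊕ 24 = 54.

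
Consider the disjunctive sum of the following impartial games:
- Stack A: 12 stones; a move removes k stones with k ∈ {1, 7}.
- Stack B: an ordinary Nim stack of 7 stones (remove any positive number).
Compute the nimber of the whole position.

7

For stack A, compute g(0), g(1), … with moves {1, 7}:
k:     0  1  2  3  4  5  6  7  8  9 10 11 12
g(k):  0  1  0  1  0  1  0  1  0  1  0  1  0
So g(12) = 0.
Stack B is a plain Nim stack of size 7, so its Grundy value is 7.
The value of a disjunctive sum is the nim-sum of the parts.
Combined value = 0 ⊕ 7 = 7.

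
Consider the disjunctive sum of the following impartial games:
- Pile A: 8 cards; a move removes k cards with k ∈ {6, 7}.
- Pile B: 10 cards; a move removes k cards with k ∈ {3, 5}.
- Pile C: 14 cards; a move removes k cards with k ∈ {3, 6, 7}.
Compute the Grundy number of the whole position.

Build the Grundy sequence for pile A with g(k) = mex{g(k−s) : s ∈ {6, 7}, s ≤ k}:
g(0) = mex{} = 0
g(1) = mex{} = 0
g(2) = mex{} = 0
g(3) = mex{} = 0
g(4) = mex{} = 0
g(5) = mex{} = 0
g(6) = mex{0} = 1
g(7) = mex{0} = 1
g(8) = mex{0} = 1
So g(8) = 1.
For pile B, compute g(0), g(1), … with moves {3, 5}:
g(0) = mex{} = 0
g(1) = mex{} = 0
g(2) = mex{} = 0
g(3) = mex{0} = 1
g(4) = mex{0} = 1
g(5) = mex{0} = 1
g(6) = mex{0,1} = 2
g(7) = mex{0,1} = 2
g(8) = mex{1} = 0
g(9) = mex{1,2} = 0
g(10) = mex{1,2} = 0
So g(10) = 0.
For pile C, compute g(0), g(1), … with moves {3, 6, 7}:
g(0) = mex{} = 0
g(1) = mex{} = 0
g(2) = mex{} = 0
g(3) = mex{0} = 1
g(4) = mex{0} = 1
g(5) = mex{0} = 1
g(6) = mex{0,1} = 2
g(7) = mex{0,1} = 2
g(8) = mex{0,1} = 2
g(9) = mex{0,1,2} = 3
g(10) = mex{1,2} = 0
g(11) = mex{1,2} = 0
g(12) = mex{1,2,3} = 0
g(13) = mex{0,2} = 1
g(14) = mex{0,2} = 1
So g(14) = 1.
By the Sprague-Grundy theorem, the Grundy value of a sum of independent games is the XOR of the component values.
Combined value = 1 XOR 0 XOR 1 = 0.

0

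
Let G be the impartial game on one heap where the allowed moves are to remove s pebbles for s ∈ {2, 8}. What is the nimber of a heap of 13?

1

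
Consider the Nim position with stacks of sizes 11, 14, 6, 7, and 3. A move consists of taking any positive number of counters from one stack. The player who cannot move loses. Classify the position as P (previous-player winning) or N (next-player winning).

N-position

Bitwise XOR of the heap sizes:
  1011  (11)
  1110  (14)
  0110  (6)
  0111  (7)
  0011  (3)
  ----
  0111  (7)
The nim-sum is 7 ≠ 0, so this is an N-position: the player to move can win.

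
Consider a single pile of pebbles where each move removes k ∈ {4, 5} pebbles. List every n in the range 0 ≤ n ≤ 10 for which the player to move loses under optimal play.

0, 1, 2, 3, 9, 10

Compute g(0), g(1), … for moves {4, 5}:
g(0) = mex{} = 0
g(1) = mex{} = 0
g(2) = mex{} = 0
g(3) = mex{} = 0
g(4) = mex{0} = 1
g(5) = mex{0} = 1
g(6) = mex{0} = 1
g(7) = mex{0} = 1
g(8) = mex{0,1} = 2
g(9) = mex{1} = 0
g(10) = mex{1} = 0
The P-positions (g = 0) in 0..10 are 0, 1, 2, 3, 9, 10.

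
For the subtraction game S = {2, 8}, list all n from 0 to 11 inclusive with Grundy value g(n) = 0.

Compute g(0), g(1), … for moves {2, 8}:
k:     0  1  2  3  4  5  6  7  8  9 10 11
g(k):  0  0  1  1  0  0  1  1  2  2  0  0
The P-positions (g = 0) in 0..11 are 0, 1, 4, 5, 10, 11.

0, 1, 4, 5, 10, 11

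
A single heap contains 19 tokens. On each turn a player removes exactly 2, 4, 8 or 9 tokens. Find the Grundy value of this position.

0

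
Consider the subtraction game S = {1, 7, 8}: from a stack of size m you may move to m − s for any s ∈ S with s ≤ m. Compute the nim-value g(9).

3

Grundy values for subtraction set {1, 7, 8}:
k:     0  1  2  3  4  5  6  7  8  9
g(k):  0  1  0  1  0  1  0  1  2  3
So g(9) = 3.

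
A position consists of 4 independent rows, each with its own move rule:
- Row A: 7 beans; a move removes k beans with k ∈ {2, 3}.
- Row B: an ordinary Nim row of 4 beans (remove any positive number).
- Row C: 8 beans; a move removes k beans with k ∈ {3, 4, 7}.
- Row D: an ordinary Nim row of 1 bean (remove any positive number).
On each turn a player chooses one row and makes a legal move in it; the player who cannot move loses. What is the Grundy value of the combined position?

6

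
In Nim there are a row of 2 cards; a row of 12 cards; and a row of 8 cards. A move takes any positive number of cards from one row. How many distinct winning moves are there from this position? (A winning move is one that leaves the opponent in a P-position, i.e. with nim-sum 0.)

1

Compute the nim-sum pairwise:
2 XOR 12 = 14
14 XOR 8 = 6
The overall nim-sum is X = 6. A row of size p has a winning move iff p XOR X < p (reduce it to p XOR X).
  2: 2 XOR 6 = 4 ≥ 2 — no move.
  12: 12 XOR 6 = 10 < 12 — winning move (to 10).
  8: 8 XOR 6 = 14 ≥ 8 — no move.
That gives 1 winning move.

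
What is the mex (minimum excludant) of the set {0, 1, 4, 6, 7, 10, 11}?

2

The values 0, 1 are all present; 2 is the first non-negative integer missing from the set.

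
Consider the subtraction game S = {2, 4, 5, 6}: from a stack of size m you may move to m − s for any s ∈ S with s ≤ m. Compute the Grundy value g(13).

2

Build the Grundy sequence with g(k) = mex{g(k−s) : s ∈ {2, 4, 5, 6}, s ≤ k}:
k:     0  1  2  3  4  5  6  7  8  9 10 11 12 13
g(k):  0  0  1  1  2  2  3  3  0  0  1  1  2  2
So g(13) = 2.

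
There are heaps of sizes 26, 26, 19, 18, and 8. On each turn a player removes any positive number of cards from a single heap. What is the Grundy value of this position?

Compute the nim-sum pairwise:
26 ⊕ 26 = 0
0 ⊕ 19 = 19
19 ⊕ 18 = 1
1 ⊕ 8 = 9

9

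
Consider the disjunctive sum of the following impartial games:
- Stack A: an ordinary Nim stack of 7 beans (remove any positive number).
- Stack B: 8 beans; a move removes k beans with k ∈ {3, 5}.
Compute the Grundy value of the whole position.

Stack A is a plain Nim stack of size 7, so its Grundy value is 7.
Build the Grundy sequence for stack B with g(k) = mex{g(k−s) : s ∈ {3, 5}, s ≤ k}:
g(0) = mex{} = 0
g(1) = mex{} = 0
g(2) = mex{} = 0
g(3) = mex{0} = 1
g(4) = mex{0} = 1
g(5) = mex{0} = 1
g(6) = mex{0,1} = 2
g(7) = mex{0,1} = 2
g(8) = mex{1} = 0
So g(8) = 0.
The value of a disjunctive sum is the nim-sum of the parts.
Combined value = 7 XOR 0 = 7.

7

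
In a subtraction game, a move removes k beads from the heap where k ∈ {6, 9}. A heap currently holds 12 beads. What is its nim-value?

Grundy values for subtraction set {6, 9}:
g(0) = mex{} = 0
g(1) = mex{} = 0
g(2) = mex{} = 0
g(3) = mex{} = 0
g(4) = mex{} = 0
g(5) = mex{} = 0
g(6) = mex{0} = 1
g(7) = mex{0} = 1
g(8) = mex{0} = 1
g(9) = mex{0} = 1
g(10) = mex{0} = 1
g(11) = mex{0} = 1
g(12) = mex{0,1} = 2
So g(12) = 2.

2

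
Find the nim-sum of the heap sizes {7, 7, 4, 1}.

Nim-sum: 7 ^ 7 ^ 4 ^ 1 = 5.

5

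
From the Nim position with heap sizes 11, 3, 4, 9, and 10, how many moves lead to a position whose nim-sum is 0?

Compute the nim-sum pairwise:
11 ^ 3 = 8
8 ^ 4 = 12
12 ^ 9 = 5
5 ^ 10 = 15
The overall nim-sum is X = 15. A heap of size p has a winning move iff p XOR X < p (reduce it to p XOR X).
  11: 11 XOR 15 = 4 < 11 — winning move (to 4).
  3: 3 XOR 15 = 12 ≥ 3 — no move.
  4: 4 XOR 15 = 11 ≥ 4 — no move.
  9: 9 XOR 15 = 6 < 9 — winning move (to 6).
  10: 10 XOR 15 = 5 < 10 — winning move (to 5).
That gives 3 winning moves.

3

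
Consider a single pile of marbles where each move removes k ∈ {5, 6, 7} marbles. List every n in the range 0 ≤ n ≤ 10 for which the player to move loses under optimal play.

0, 1, 2, 3, 4

Build the Grundy sequence with g(k) = mex{g(k−s) : s ∈ {5, 6, 7}, s ≤ k}:
g(0) = mex{} = 0
g(1) = mex{} = 0
g(2) = mex{} = 0
g(3) = mex{} = 0
g(4) = mex{} = 0
g(5) = mex{0} = 1
g(6) = mex{0} = 1
g(7) = mex{0} = 1
g(8) = mex{0} = 1
g(9) = mex{0} = 1
g(10) = mex{0,1} = 2
The P-positions (g = 0) in 0..10 are 0, 1, 2, 3, 4.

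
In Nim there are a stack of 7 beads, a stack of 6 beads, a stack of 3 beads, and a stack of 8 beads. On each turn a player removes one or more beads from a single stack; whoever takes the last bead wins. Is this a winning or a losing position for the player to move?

Winning position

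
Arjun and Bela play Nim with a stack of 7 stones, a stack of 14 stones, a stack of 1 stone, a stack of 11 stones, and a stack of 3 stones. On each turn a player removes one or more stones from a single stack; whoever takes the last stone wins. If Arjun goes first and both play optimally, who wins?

Bela wins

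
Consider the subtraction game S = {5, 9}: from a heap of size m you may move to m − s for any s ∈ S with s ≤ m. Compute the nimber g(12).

2

Build the Grundy sequence with g(k) = mex{g(k−s) : s ∈ {5, 9}, s ≤ k}:
k:     0  1  2  3  4  5  6  7  8  9 10 11 12
g(k):  0  0  0  0  0  1  1  1  1  1  2  2  2
So g(12) = 2.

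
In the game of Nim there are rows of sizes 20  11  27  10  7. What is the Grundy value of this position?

9

Nim-sum: 20 ^ 11 ^ 27 ^ 10 ^ 7 = 9.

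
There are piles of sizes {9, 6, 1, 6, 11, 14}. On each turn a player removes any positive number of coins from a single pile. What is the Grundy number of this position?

Nim-sum: 9 XOR 6 XOR 1 XOR 6 XOR 11 XOR 14 = 13.

13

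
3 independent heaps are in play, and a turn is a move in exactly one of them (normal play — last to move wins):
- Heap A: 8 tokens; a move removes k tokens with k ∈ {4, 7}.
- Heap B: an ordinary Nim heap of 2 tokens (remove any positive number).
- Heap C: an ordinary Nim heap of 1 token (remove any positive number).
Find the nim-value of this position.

Grundy values for heap A (subtraction set {4, 7}):
g(0) = mex{} = 0
g(1) = mex{} = 0
g(2) = mex{} = 0
g(3) = mex{} = 0
g(4) = mex{0} = 1
g(5) = mex{0} = 1
g(6) = mex{0} = 1
g(7) = mex{0} = 1
g(8) = mex{0,1} = 2
So g(8) = 2.
Heap B is a plain Nim heap of size 2, so its Grundy value is 2.
Heap C is a plain Nim heap of size 1, so its Grundy value is 1.
The value of a disjunctive sum is the nim-sum of the parts.
Combined value = 2 ⊕ 2 ⊕ 1 = 1.

1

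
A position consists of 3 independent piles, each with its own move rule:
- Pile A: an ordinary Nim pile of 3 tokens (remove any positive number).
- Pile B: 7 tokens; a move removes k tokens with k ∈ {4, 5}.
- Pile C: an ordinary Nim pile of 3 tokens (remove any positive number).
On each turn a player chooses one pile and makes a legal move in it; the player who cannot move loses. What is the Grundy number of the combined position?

1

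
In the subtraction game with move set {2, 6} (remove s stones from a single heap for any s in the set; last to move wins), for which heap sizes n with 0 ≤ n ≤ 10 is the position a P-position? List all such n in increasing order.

Compute g(0), g(1), … for moves {2, 6}:
g(0) = mex{} = 0
g(1) = mex{} = 0
g(2) = mex{0} = 1
g(3) = mex{0} = 1
g(4) = mex{1} = 0
g(5) = mex{1} = 0
g(6) = mex{0} = 1
g(7) = mex{0} = 1
g(8) = mex{1} = 0
g(9) = mex{1} = 0
g(10) = mex{0} = 1
The P-positions (g = 0) in 0..10 are 0, 1, 4, 5, 8, 9.

0, 1, 4, 5, 8, 9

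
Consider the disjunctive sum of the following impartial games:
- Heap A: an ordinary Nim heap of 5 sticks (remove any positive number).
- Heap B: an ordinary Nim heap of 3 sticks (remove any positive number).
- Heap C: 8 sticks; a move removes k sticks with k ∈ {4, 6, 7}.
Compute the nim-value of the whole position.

4

Heap A is a plain Nim heap of size 5, so its Grundy value is 5.
Heap B is a plain Nim heap of size 3, so its Grundy value is 3.
For heap C, compute g(0), g(1), … with moves {4, 6, 7}:
k:     0  1  2  3  4  5  6  7  8
g(k):  0  0  0  0  1  1  1  1  2
So g(8) = 2.
By the Sprague-Grundy theorem, the Grundy value of a sum of independent games is the XOR of the component values.
Combined value = 5 ⊕ 3 ⊕ 2 = 4.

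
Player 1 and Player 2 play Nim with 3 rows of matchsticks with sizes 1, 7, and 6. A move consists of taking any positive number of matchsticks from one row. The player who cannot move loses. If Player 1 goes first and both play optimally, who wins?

Compute the nim-sum pairwise:
1 XOR 7 = 6
6 XOR 6 = 0
The nim-sum is 0, so this is a P-position: the player to move is in a losing position under optimal play; Player 1 is about to move from it and so loses — Player 2 wins.

Player 2 wins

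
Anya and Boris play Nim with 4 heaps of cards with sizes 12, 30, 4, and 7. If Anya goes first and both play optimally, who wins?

Compute the nim-sum pairwise:
12 XOR 30 = 18
18 XOR 4 = 22
22 XOR 7 = 17
The nim-sum is 17 ≠ 0, so this is an N-position: the player to move can win; Anya has a winning move.

Anya wins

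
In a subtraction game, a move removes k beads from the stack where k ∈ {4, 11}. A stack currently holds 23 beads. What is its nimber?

0

Build the Grundy sequence with g(k) = mex{g(k−s) : s ∈ {4, 11}, s ≤ k}:
k:     0  1  2  3  4  5  6  7  8  9 10 11 12 13 14 15 16 17 18 19 20 21 22 23
g(k):  0  0  0  0  1  1  1  1  0  0  0  2  1  1  1  0  0  0  0  1  1  1  1  0
So g(23) = 0.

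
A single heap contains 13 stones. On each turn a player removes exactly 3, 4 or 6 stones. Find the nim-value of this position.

1

Build the Grundy sequence with g(k) = mex{g(k−s) : s ∈ {3, 4, 6}, s ≤ k}:
g(0) = mex{} = 0
g(1) = mex{} = 0
g(2) = mex{} = 0
g(3) = mex{0} = 1
g(4) = mex{0} = 1
g(5) = mex{0} = 1
g(6) = mex{0,1} = 2
g(7) = mex{0,1} = 2
g(8) = mex{0,1} = 2
g(9) = mex{1,2} = 0
g(10) = mex{1,2} = 0
g(11) = mex{1,2} = 0
g(12) = mex{0,2} = 1
g(13) = mex{0,2} = 1
So g(13) = 1.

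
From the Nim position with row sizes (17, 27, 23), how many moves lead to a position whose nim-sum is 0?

3

Write each in binary and XOR column by column:
  10001  (17)
  11011  (27)
  10111  (23)
  -----
  11101  (29)
The overall nim-sum is X = 29. A row of size p has a winning move iff p XOR X < p (reduce it to p XOR X).
  17: 17 XOR 29 = 12 < 17 — winning move (to 12).
  27: 27 XOR 29 = 6 < 27 — winning move (to 6).
  23: 23 XOR 29 = 10 < 23 — winning move (to 10).
That gives 3 winning moves.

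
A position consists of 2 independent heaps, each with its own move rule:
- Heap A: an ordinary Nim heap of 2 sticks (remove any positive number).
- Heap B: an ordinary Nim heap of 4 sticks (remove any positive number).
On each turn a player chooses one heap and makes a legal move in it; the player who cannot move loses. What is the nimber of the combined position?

6

Heap A is a plain Nim heap of size 2, so its Grundy value is 2.
Heap B is a plain Nim heap of size 4, so its Grundy value is 4.
By the Sprague-Grundy theorem, the Grundy value of a sum of independent games is the XOR of the component values.
Combined value = 2 ⊕ 4 = 6.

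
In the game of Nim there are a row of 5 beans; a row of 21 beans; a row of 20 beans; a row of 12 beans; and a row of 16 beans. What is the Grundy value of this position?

Write each in binary and XOR column by column:
  00101  (5)
  10101  (21)
  10100  (20)
  01100  (12)
  10000  (16)
  -----
  11000  (24)

24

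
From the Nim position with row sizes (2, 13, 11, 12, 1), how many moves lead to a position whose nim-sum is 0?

Nim-sum: 2 XOR 13 XOR 11 XOR 12 XOR 1 = 9.
The overall nim-sum is X = 9. A row of size p has a winning move iff p XOR X < p (reduce it to p XOR X).
  2: 2 XOR 9 = 11 ≥ 2 — no move.
  13: 13 XOR 9 = 4 < 13 — winning move (to 4).
  11: 11 XOR 9 = 2 < 11 — winning move (to 2).
  12: 12 XOR 9 = 5 < 12 — winning move (to 5).
  1: 1 XOR 9 = 8 ≥ 1 — no move.
That gives 3 winning moves.

3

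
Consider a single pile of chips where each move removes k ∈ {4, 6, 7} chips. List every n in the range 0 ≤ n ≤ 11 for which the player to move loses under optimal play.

0, 1, 2, 3, 11

Compute g(0), g(1), … for moves {4, 6, 7}:
k:     0  1  2  3  4  5  6  7  8  9 10 11
g(k):  0  0  0  0  1  1  1  1  2  2  2  0
The P-positions (g = 0) in 0..11 are 0, 1, 2, 3, 11.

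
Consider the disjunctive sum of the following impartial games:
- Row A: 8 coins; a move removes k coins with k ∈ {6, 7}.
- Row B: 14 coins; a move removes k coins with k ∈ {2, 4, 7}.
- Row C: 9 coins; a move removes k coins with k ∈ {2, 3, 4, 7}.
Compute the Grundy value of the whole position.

For row A, compute g(0), g(1), … with moves {6, 7}:
k:     0  1  2  3  4  5  6  7  8
g(k):  0  0  0  0  0  0  1  1  1
So g(8) = 1.
Build the Grundy sequence for row B with g(k) = mex{g(k−s) : s ∈ {2, 4, 7}, s ≤ k}:
k:     0  1  2  3  4  5  6  7  8  9 10 11 12 13 14
g(k):  0  0  1  1  2  2  0  3  1  0  2  1  0  2  1
So g(14) = 1.
Grundy values for row C (subtraction set {2, 3, 4, 7}):
k:     0  1  2  3  4  5  6  7  8  9
g(k):  0  0  1  1  2  2  0  3  1  4
So g(9) = 4.
By the Sprague-Grundy theorem, the Grundy value of a sum of independent games is the XOR of the component values.
Combined value = 1 XOR 1 XOR 4 = 4.

4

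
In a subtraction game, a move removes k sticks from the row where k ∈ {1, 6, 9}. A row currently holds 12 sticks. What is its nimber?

0

Grundy values for subtraction set {1, 6, 9}:
k:     0  1  2  3  4  5  6  7  8  9 10 11 12
g(k):  0  1  0  1  0  1  2  0  1  2  3  2  0
So g(12) = 0.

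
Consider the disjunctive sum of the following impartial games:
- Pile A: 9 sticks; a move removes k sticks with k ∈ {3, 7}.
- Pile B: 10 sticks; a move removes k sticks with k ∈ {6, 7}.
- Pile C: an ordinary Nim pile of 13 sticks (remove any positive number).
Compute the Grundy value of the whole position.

13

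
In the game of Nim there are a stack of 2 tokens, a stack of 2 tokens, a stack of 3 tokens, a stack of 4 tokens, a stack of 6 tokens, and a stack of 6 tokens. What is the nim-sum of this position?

7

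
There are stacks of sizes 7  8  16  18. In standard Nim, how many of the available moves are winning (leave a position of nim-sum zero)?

Compute the nim-sum pairwise:
7 ^ 8 = 15
15 ^ 16 = 31
31 ^ 18 = 13
The overall nim-sum is X = 13. A stack of size p has a winning move iff p XOR X < p (reduce it to p XOR X).
  7: 7 XOR 13 = 10 ≥ 7 — no move.
  8: 8 XOR 13 = 5 < 8 — winning move (to 5).
  16: 16 XOR 13 = 29 ≥ 16 — no move.
  18: 18 XOR 13 = 31 ≥ 18 — no move.
That gives 1 winning move.

1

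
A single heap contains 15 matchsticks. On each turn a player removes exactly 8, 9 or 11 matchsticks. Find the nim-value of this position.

Compute g(0), g(1), … for moves {8, 9, 11}:
k:     0  1  2  3  4  5  6  7  8  9 10 11 12 13 14 15
g(k):  0  0  0  0  0  0  0  0  1  1  1  1  1  1  1  1
So g(15) = 1.

1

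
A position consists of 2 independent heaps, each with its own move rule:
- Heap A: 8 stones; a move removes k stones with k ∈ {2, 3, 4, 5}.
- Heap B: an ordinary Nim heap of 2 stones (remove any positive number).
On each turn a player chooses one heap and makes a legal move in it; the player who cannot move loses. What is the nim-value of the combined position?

Build the Grundy sequence for heap A with g(k) = mex{g(k−s) : s ∈ {2, 3, 4, 5}, s ≤ k}:
g(0) = mex{} = 0
g(1) = mex{} = 0
g(2) = mex{0} = 1
g(3) = mex{0} = 1
g(4) = mex{0,1} = 2
g(5) = mex{0,1} = 2
g(6) = mex{0,1,2} = 3
g(7) = mex{1,2} = 0
g(8) = mex{1,2,3} = 0
So g(8) = 0.
Heap B is a plain Nim heap of size 2, so its Grundy value is 2.
By the Sprague-Grundy theorem, the Grundy value of a sum of independent games is the XOR of the component values.
Combined value = 0 XOR 2 = 2.

2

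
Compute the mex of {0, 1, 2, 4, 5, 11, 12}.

The values 0, 1, 2 are all present; 3 is the first non-negative integer missing from the set.

3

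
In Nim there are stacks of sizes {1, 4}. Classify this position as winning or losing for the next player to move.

Winning position

Write each in binary and XOR column by column:
  001  (1)
  100  (4)
  ---
  101  (5)
The nim-sum is 5 ≠ 0, so this is an N-position: the player to move can win.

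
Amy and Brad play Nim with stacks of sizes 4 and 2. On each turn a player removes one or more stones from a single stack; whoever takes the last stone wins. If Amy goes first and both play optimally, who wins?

In binary:
  100  (4)
  010  (2)
  ---
  110  (6)
The nim-sum is 6 ≠ 0, so this is an N-position: the player to move can win; Amy has a winning move.

Amy wins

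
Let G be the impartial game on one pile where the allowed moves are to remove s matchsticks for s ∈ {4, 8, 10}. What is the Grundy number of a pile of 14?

0

Compute g(0), g(1), … for moves {4, 8, 10}:
k:     0  1  2  3  4  5  6  7  8  9 10 11 12 13 14
g(k):  0  0  0  0  1  1  1  1  2  2  2  2  3  3  0
So g(14) = 0.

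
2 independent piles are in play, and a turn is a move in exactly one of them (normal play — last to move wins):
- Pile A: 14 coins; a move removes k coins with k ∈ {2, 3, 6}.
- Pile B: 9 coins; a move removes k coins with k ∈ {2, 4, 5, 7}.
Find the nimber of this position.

0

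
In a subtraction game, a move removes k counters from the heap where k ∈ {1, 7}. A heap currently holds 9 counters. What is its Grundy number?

1

Compute g(0), g(1), … for moves {1, 7}:
g(0) = mex{} = 0
g(1) = mex{0} = 1
g(2) = mex{1} = 0
g(3) = mex{0} = 1
g(4) = mex{1} = 0
g(5) = mex{0} = 1
g(6) = mex{1} = 0
g(7) = mex{0} = 1
g(8) = mex{1} = 0
g(9) = mex{0} = 1
So g(9) = 1.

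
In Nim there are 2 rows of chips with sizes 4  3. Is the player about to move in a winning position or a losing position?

Winning position

In binary:
  100  (4)
  011  (3)
  ---
  111  (7)
The nim-sum is 7 ≠ 0, so this is an N-position: the player to move can win.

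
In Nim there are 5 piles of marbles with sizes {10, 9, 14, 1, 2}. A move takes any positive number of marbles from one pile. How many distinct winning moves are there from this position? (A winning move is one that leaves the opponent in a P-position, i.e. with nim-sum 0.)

Compute the nim-sum pairwise:
10 ^ 9 = 3
3 ^ 14 = 13
13 ^ 1 = 12
12 ^ 2 = 14
The overall nim-sum is X = 14. A pile of size p has a winning move iff p XOR X < p (reduce it to p XOR X).
  10: 10 XOR 14 = 4 < 10 — winning move (to 4).
  9: 9 XOR 14 = 7 < 9 — winning move (to 7).
  14: 14 XOR 14 = 0 < 14 — winning move (to 0).
  1: 1 XOR 14 = 15 ≥ 1 — no move.
  2: 2 XOR 14 = 12 ≥ 2 — no move.
That gives 3 winning moves.

3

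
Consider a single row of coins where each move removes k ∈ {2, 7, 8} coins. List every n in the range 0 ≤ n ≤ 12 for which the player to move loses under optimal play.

0, 1, 4, 5, 10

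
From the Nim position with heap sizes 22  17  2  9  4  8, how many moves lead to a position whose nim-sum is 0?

0

Nim-sum: 22 ⊕ 17 ⊕ 2 ⊕ 9 ⊕ 4 ⊕ 8 = 0.
The nim-sum is already 0, so every move leaves a nonzero nim-sum — there are no winning moves.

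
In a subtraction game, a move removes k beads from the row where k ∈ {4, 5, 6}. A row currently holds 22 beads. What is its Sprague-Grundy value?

0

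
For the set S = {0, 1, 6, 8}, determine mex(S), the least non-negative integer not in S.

2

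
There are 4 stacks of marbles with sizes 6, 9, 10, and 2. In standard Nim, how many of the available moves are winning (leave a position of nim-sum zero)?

1

Compute the nim-sum pairwise:
6 ^ 9 = 15
15 ^ 10 = 5
5 ^ 2 = 7
The overall nim-sum is X = 7. A stack of size p has a winning move iff p XOR X < p (reduce it to p XOR X).
  6: 6 XOR 7 = 1 < 6 — winning move (to 1).
  9: 9 XOR 7 = 14 ≥ 9 — no move.
  10: 10 XOR 7 = 13 ≥ 10 — no move.
  2: 2 XOR 7 = 5 ≥ 2 — no move.
That gives 1 winning move.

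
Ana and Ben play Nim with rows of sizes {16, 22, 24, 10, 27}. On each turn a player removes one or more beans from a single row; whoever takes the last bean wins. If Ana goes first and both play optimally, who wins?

Ana wins

Compute the nim-sum pairwise:
16 ^ 22 = 6
6 ^ 24 = 30
30 ^ 10 = 20
20 ^ 27 = 15
The nim-sum is 15 ≠ 0, so this is an N-position: the player to move can win; Ana has a winning move.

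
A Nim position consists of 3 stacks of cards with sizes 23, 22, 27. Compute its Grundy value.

Compute the nim-sum pairwise:
23 ⊕ 22 = 1
1 ⊕ 27 = 26

26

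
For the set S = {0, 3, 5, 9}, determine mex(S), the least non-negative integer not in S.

0 is in the set but 1 is not, so the mex is 1.

1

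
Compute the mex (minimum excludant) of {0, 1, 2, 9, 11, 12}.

3

The values 0, 1, 2 are all present; 3 is the first non-negative integer missing from the set.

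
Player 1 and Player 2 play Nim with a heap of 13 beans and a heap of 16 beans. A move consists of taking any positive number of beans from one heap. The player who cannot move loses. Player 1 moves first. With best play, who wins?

Player 1 wins

Bitwise XOR of the heap sizes:
  01101  (13)
  10000  (16)
  -----
  11101  (29)
The nim-sum is 29 ≠ 0, so this is an N-position: the player to move can win; Player 1 has a winning move.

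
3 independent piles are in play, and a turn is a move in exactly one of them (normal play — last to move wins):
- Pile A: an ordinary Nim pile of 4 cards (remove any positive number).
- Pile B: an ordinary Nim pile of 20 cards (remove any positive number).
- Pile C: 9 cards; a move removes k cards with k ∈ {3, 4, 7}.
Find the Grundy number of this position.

19

Pile A is a plain Nim pile of size 4, so its Grundy value is 4.
Pile B is a plain Nim pile of size 20, so its Grundy value is 20.
Grundy values for pile C (subtraction set {3, 4, 7}):
g(0) = mex{} = 0
g(1) = mex{} = 0
g(2) = mex{} = 0
g(3) = mex{0} = 1
g(4) = mex{0} = 1
g(5) = mex{0} = 1
g(6) = mex{0,1} = 2
g(7) = mex{0,1} = 2
g(8) = mex{0,1} = 2
g(9) = mex{0,1,2} = 3
So g(9) = 3.
The value of a disjunctive sum is the nim-sum of the parts.
Combined value = 4 ⊕ 20 ⊕ 3 = 19.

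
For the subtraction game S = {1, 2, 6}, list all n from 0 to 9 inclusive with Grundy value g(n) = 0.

Grundy values for subtraction set {1, 2, 6}:
k:     0  1  2  3  4  5  6  7  8  9
g(k):  0  1  2  0  1  2  3  0  1  2
The P-positions (g = 0) in 0..9 are 0, 3, 7.

0, 3, 7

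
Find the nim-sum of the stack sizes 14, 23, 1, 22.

14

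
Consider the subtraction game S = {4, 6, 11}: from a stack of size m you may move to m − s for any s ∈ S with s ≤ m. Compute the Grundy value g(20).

Compute g(0), g(1), … for moves {4, 6, 11}:
k:     0  1  2  3  4  5  6  7  8  9 10 11 12 13 14 15 16 17 18 19 20
g(k):  0  0  0  0  1  1  1  1  2  2  0  2  3  3  1  0  2  0  0  1  0
So g(20) = 0.

0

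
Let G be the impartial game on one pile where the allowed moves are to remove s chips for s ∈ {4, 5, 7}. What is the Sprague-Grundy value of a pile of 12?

Compute g(0), g(1), … for moves {4, 5, 7}:
k:     0  1  2  3  4  5  6  7  8  9 10 11 12
g(k):  0  0  0  0  1  1  1  1  2  2  2  0  0
So g(12) = 0.

0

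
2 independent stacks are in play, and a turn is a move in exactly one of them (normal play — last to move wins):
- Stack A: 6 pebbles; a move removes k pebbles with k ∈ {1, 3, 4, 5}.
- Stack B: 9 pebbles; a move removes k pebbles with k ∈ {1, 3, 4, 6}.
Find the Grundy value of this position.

Grundy values for stack A (subtraction set {1, 3, 4, 5}):
g(0) = mex{} = 0
g(1) = mex{0} = 1
g(2) = mex{1} = 0
g(3) = mex{0} = 1
g(4) = mex{0,1} = 2
g(5) = mex{0,1,2} = 3
g(6) = mex{0,1,3} = 2
So g(6) = 2.
Build the Grundy sequence for stack B with g(k) = mex{g(k−s) : s ∈ {1, 3, 4, 6}, s ≤ k}:
g(0) = mex{} = 0
g(1) = mex{0} = 1
g(2) = mex{1} = 0
g(3) = mex{0} = 1
g(4) = mex{0,1} = 2
g(5) = mex{0,1,2} = 3
g(6) = mex{0,1,3} = 2
g(7) = mex{1,2} = 0
g(8) = mex{0,2,3} = 1
g(9) = mex{1,2,3} = 0
So g(9) = 0.
By the Sprague-Grundy theorem, the Grundy value of a sum of independent games is the XOR of the component values.
Combined value = 2 ⊕ 0 = 2.

2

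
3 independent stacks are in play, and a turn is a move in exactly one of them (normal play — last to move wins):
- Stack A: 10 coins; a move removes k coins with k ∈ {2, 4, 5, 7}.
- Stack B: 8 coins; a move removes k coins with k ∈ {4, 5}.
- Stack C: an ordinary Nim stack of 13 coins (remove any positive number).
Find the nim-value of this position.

15

Build the Grundy sequence for stack A with g(k) = mex{g(k−s) : s ∈ {2, 4, 5, 7}, s ≤ k}:
g(0) = mex{} = 0
g(1) = mex{} = 0
g(2) = mex{0} = 1
g(3) = mex{0} = 1
g(4) = mex{0,1} = 2
g(5) = mex{0,1} = 2
g(6) = mex{0,1,2} = 3
g(7) = mex{0,1,2} = 3
g(8) = mex{0,1,2,3} = 4
g(9) = mex{1,2,3} = 0
g(10) = mex{1,2,3,4} = 0
So g(10) = 0.
For stack B, compute g(0), g(1), … with moves {4, 5}:
k:     0  1  2  3  4  5  6  7  8
g(k):  0  0  0  0  1  1  1  1  2
So g(8) = 2.
Stack C is a plain Nim stack of size 13, so its Grundy value is 13.
The value of a disjunctive sum is the nim-sum of the parts.
Combined value = 0 ⊕ 2 ⊕ 13 = 15.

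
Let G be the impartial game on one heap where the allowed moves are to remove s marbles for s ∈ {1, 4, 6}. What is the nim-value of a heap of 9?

Build the Grundy sequence with g(k) = mex{g(k−s) : s ∈ {1, 4, 6}, s ≤ k}:
k:     0  1  2  3  4  5  6  7  8  9
g(k):  0  1  0  1  2  0  1  0  1  2
So g(9) = 2.

2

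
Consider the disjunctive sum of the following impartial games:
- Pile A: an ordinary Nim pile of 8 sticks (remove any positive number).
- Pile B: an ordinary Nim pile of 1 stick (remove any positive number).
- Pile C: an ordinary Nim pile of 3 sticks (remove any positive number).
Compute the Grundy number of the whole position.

10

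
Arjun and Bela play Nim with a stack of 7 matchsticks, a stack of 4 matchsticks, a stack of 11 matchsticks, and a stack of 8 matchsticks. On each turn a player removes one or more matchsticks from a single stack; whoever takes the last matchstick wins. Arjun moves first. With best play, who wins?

Bitwise XOR of the heap sizes:
  0111  (7)
  0100  (4)
  1011  (11)
  1000  (8)
  ----
  0000  (0)
The nim-sum is 0, so this is a P-position: the player to move is in a losing position under optimal play; Arjun is about to move from it and so loses — Bela wins.

Bela wins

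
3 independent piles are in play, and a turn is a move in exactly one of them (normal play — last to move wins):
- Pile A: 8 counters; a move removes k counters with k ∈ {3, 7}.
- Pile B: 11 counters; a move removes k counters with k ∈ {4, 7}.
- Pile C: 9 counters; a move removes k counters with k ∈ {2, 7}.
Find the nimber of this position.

2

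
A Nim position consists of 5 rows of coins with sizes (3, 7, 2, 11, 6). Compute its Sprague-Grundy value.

Nim-sum: 3 XOR 7 XOR 2 XOR 11 XOR 6 = 11.

11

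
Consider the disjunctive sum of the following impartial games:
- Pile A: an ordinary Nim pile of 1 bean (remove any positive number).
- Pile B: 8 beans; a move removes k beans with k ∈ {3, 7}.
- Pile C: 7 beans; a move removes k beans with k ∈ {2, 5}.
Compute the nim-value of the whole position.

3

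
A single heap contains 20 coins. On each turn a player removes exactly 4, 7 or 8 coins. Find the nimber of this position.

2

Build the Grundy sequence with g(k) = mex{g(k−s) : s ∈ {4, 7, 8}, s ≤ k}:
k:     0  1  2  3  4  5  6  7  8  9 10 11 12 13 14 15 16 17 18 19 20
g(k):  0  0  0  0  1  1  1  1  2  2  2  2  0  0  0  0  1  1  1  1  2
So g(20) = 2.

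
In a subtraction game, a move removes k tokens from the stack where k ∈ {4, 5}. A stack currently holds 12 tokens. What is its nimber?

Grundy values for subtraction set {4, 5}:
g(0) = mex{} = 0
g(1) = mex{} = 0
g(2) = mex{} = 0
g(3) = mex{} = 0
g(4) = mex{0} = 1
g(5) = mex{0} = 1
g(6) = mex{0} = 1
g(7) = mex{0} = 1
g(8) = mex{0,1} = 2
g(9) = mex{1} = 0
g(10) = mex{1} = 0
g(11) = mex{1} = 0
g(12) = mex{1,2} = 0
So g(12) = 0.

0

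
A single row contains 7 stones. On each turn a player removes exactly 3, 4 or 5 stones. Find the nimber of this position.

2

Grundy values for subtraction set {3, 4, 5}:
k:     0  1  2  3  4  5  6  7
g(k):  0  0  0  1  1  1  2  2
So g(7) = 2.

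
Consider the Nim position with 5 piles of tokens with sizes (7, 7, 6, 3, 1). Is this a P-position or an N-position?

N-position

Write each in binary and XOR column by column:
  111  (7)
  111  (7)
  110  (6)
  011  (3)
  001  (1)
  ---
  100  (4)
The nim-sum is 4 ≠ 0, so this is an N-position: the player to move can win.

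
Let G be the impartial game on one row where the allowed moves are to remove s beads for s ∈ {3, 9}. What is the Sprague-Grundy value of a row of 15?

Grundy values for subtraction set {3, 9}:
k:     0  1  2  3  4  5  6  7  8  9 10 11 12 13 14 15
g(k):  0  0  0  1  1  1  0  0  0  1  1  1  0  0  0  1
So g(15) = 1.

1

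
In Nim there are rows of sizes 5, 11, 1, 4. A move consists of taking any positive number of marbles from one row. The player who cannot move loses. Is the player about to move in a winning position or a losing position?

Nim-sum: 5 ⊕ 11 ⊕ 1 ⊕ 4 = 11.
The nim-sum is 11 ≠ 0, so this is an N-position: the player to move can win.

Winning position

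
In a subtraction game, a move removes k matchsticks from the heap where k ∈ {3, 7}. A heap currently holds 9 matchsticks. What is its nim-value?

1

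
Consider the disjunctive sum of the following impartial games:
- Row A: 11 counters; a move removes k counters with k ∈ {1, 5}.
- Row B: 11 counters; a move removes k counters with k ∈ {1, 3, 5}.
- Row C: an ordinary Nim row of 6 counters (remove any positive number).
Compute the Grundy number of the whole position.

Grundy values for row A (subtraction set {1, 5}):
k:     0  1  2  3  4  5  6  7  8  9 10 11
g(k):  0  1  0  1  0  1  0  1  0  1  0  1
So g(11) = 1.
For row B, compute g(0), g(1), … with moves {1, 3, 5}:
k:     0  1  2  3  4  5  6  7  8  9 10 11
g(k):  0  1  0  1  0  1  0  1  0  1  0  1
So g(11) = 1.
Row C is a plain Nim row of size 6, so its Grundy value is 6.
The value of a disjunctive sum is the nim-sum of the parts.
Combined value = 1 XOR 1 XOR 6 = 6.

6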